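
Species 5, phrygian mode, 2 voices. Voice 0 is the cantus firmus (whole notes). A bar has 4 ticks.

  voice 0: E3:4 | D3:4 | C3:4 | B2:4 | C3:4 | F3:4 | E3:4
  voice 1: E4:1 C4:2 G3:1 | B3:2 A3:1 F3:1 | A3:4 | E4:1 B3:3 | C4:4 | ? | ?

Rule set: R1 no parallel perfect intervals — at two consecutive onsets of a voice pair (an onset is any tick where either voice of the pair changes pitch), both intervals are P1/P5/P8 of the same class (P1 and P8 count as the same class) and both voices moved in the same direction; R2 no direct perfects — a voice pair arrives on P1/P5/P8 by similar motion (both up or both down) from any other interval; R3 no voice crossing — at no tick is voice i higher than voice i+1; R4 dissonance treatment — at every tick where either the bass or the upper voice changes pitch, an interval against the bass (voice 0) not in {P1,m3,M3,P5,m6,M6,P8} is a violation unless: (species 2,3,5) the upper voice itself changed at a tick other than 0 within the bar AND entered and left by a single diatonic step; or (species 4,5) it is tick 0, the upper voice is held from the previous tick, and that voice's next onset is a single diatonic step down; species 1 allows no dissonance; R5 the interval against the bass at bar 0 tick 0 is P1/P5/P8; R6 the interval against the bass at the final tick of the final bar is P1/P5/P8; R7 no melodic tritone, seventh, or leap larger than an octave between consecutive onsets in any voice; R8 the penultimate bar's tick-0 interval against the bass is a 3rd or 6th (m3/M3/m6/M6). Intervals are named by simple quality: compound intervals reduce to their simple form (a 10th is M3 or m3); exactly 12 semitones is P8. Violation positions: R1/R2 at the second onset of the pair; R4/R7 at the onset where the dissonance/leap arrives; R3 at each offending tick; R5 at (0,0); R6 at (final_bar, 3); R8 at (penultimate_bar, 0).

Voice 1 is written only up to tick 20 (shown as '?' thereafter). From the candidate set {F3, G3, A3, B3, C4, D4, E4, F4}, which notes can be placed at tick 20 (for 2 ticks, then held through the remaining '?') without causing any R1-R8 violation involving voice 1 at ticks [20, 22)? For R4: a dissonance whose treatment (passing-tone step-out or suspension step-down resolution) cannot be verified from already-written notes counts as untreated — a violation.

{A3, D4}

F3: violates R8
G3: violates R4,R8
A3: legal
B3: violates R4,R8
C4: violates R8
D4: legal
E4: violates R4,R8
F4: violates R1,R8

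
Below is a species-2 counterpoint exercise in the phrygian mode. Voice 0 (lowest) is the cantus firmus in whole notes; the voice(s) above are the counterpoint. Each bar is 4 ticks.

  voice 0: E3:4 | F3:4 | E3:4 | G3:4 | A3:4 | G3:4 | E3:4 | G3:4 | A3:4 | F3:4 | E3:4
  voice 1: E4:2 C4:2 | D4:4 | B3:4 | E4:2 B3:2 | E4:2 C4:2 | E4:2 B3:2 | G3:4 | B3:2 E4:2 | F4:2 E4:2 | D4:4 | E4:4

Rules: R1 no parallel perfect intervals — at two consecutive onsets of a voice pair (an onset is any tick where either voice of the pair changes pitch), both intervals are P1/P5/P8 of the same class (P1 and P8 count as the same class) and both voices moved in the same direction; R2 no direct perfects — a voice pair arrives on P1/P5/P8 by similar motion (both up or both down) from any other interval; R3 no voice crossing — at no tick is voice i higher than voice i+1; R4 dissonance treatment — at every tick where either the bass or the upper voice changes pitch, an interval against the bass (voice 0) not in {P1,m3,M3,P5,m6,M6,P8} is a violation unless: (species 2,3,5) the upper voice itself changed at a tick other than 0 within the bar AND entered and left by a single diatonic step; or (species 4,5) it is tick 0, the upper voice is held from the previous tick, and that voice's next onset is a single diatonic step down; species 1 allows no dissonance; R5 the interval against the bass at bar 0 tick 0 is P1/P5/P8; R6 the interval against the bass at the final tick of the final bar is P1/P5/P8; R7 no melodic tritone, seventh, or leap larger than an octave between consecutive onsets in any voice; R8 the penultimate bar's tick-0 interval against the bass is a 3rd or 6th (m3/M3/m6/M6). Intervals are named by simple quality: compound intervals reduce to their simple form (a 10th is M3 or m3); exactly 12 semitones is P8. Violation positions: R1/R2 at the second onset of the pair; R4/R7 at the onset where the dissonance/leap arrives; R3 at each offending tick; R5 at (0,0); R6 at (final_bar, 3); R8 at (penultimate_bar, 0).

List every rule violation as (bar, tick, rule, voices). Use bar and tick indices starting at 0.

bar 0: v0=E3 v1=E4 downbeat P8
bar 1: v0=F3 v1=D4 downbeat M6
bar 2: v0=E3 v1=B3 downbeat P5
bar 3: v0=G3 v1=E4 downbeat M6
bar 4: v0=A3 v1=E4 downbeat P5
bar 5: v0=G3 v1=E4 downbeat M6
bar 6: v0=E3 v1=G3 downbeat m3
bar 7: v0=G3 v1=B3 downbeat M3
bar 8: v0=A3 v1=F4 downbeat m6
bar 9: v0=F3 v1=D4 downbeat M6
bar 10: v0=E3 v1=E4 downbeat P8
  -> R2 @ bar 2 tick 0 v(0, 1): F3/D4 M6 -> E3/B3 P5 similar
  -> R2 @ bar 4 tick 0 v(0, 1): G3/B3 M3 -> A3/E4 P5 similar

(2, 0, R2, (0, 1))
(4, 0, R2, (0, 1))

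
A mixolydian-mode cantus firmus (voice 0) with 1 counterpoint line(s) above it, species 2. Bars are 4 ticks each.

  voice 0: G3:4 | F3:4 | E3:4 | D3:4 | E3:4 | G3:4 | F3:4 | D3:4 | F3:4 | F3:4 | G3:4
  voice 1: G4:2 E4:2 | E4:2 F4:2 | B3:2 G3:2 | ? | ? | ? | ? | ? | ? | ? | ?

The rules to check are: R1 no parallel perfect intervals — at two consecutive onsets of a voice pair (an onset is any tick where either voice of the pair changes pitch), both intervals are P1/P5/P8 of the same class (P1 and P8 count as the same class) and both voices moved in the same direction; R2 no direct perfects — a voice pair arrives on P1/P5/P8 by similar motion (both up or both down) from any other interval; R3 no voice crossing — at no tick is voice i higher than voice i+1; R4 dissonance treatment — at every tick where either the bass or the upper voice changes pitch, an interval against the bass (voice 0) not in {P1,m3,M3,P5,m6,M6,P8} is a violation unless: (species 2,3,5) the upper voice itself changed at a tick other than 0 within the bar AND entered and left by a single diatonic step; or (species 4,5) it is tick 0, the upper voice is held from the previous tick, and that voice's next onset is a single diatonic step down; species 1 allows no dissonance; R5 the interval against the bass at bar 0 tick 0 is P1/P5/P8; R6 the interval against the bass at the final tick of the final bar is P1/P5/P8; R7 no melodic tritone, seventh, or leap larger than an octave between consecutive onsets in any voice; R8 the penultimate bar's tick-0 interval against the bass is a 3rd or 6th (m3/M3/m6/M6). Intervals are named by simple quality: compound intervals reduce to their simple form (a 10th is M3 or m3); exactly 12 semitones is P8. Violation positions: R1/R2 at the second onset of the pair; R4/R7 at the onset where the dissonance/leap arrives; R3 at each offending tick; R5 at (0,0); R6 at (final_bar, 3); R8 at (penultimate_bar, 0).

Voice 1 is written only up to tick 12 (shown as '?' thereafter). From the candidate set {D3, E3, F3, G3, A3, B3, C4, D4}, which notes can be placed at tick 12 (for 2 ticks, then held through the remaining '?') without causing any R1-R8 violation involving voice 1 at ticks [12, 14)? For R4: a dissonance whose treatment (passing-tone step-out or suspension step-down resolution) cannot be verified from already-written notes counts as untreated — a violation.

D3: violates R2
E3: violates R4
F3: legal
G3: violates R4
A3: legal
B3: legal
C4: violates R4
D4: legal

{A3, B3, D4, F3}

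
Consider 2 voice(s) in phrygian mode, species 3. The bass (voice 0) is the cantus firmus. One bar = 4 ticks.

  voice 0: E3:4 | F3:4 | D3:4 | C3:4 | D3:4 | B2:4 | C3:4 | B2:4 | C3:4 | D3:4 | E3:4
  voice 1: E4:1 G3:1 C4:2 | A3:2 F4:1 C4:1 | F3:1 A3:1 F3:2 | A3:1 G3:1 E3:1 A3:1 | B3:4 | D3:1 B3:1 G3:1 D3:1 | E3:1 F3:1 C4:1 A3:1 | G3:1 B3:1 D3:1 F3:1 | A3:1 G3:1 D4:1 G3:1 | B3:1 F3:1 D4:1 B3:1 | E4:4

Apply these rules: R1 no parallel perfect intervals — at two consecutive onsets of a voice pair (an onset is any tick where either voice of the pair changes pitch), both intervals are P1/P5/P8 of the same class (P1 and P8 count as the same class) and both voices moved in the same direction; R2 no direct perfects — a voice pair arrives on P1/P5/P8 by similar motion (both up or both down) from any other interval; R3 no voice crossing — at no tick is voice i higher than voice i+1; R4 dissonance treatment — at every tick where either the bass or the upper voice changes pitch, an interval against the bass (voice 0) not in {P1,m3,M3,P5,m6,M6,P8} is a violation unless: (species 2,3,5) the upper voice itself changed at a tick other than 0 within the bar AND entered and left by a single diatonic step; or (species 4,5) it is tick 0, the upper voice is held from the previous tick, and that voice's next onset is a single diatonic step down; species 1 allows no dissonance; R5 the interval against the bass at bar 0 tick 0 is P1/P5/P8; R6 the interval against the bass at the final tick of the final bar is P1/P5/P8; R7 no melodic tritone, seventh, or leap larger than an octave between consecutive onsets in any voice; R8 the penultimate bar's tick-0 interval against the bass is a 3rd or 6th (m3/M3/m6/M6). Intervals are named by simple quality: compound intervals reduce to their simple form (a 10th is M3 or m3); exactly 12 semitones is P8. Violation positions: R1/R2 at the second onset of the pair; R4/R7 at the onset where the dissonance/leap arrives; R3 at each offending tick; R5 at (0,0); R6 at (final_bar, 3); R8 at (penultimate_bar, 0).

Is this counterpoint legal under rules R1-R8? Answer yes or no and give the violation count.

No (5 violations)

bar 0: v0=E3 v1=E4 (P8)
bar 1: v0=F3 v1=A3 (M3)
bar 2: v0=D3 v1=F3 (m3)
bar 3: v0=C3 v1=A3 (M6)
bar 4: v0=D3 v1=B3 (M6)
bar 5: v0=B2 v1=D3 (m3)
bar 6: v0=C3 v1=E3 (M3)
bar 7: v0=B2 v1=G3 (m6)
bar 8: v0=C3 v1=A3 (M6)
bar 9: v0=D3 v1=B3 (M6)
bar 10: v0=E3 v1=E4 (P8)
  R4 @ bar6.1: C3/F3 P4 untreated
  R4 @ bar7.3: B2/F3 TT untreated
  R4 @ bar8.2: C3/D4 M2 untreated
  R7 @ bar9.1: B3->F3 leap 6st
  R2 @ bar10.0: D3/B3 M6 -> E3/E4 P8 similar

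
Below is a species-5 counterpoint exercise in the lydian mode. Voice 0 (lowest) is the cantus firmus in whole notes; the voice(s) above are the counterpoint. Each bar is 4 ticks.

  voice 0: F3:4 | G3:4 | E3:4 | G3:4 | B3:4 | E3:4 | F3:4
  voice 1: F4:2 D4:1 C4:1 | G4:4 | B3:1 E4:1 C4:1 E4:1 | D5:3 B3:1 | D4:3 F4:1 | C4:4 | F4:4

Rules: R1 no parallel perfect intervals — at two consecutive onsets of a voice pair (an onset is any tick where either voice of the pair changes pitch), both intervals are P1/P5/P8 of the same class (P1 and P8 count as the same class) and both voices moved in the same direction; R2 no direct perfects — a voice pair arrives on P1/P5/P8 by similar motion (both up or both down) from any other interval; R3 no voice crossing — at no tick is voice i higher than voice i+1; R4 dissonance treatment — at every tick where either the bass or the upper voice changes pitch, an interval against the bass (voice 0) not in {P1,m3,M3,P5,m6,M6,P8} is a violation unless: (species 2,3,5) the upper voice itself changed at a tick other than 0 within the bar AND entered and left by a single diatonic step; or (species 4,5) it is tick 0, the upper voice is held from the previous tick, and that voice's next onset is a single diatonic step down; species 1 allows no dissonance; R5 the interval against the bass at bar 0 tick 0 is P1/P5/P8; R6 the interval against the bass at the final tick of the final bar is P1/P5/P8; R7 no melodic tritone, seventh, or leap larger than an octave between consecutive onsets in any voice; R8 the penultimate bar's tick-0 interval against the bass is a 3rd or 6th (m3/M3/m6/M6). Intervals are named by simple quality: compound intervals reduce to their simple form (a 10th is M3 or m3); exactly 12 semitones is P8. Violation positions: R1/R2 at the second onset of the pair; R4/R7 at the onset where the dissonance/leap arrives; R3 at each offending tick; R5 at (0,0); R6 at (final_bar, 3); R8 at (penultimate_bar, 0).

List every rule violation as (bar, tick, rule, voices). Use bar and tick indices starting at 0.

(1, 0, R2, (0, 1))
(2, 0, R2, (0, 1))
(3, 0, R2, (0, 1))
(3, 0, R7, (1,))
(3, 3, R7, (1,))
(4, 3, R4, (0, 1))
(6, 0, R2, (0, 1))

bar 0: v0=F3 v1=F4 downbeat P8
bar 1: v0=G3 v1=G4 downbeat P8
bar 2: v0=E3 v1=B3 downbeat P5
bar 3: v0=G3 v1=D5 downbeat P5
bar 4: v0=B3 v1=D4 downbeat m3
bar 5: v0=E3 v1=C4 downbeat m6
bar 6: v0=F3 v1=F4 downbeat P8
  -> R2 @ bar 1 tick 0 v(0, 1): F3/C4 P5 -> G3/G4 P8 similar
  -> R2 @ bar 2 tick 0 v(0, 1): G3/G4 P8 -> E3/B3 P5 similar
  -> R2 @ bar 3 tick 0 v(0, 1): E3/E4 P8 -> G3/D5 P5 similar
  -> R7 @ bar 3 tick 0 v(1,): E4->D5 leap 10st
  -> R7 @ bar 3 tick 3 v(1,): D5->B3 leap 15st
  -> R4 @ bar 4 tick 3 v(0, 1): B3/F4 TT untreated
  -> R2 @ bar 6 tick 0 v(0, 1): E3/C4 m6 -> F3/F4 P8 similar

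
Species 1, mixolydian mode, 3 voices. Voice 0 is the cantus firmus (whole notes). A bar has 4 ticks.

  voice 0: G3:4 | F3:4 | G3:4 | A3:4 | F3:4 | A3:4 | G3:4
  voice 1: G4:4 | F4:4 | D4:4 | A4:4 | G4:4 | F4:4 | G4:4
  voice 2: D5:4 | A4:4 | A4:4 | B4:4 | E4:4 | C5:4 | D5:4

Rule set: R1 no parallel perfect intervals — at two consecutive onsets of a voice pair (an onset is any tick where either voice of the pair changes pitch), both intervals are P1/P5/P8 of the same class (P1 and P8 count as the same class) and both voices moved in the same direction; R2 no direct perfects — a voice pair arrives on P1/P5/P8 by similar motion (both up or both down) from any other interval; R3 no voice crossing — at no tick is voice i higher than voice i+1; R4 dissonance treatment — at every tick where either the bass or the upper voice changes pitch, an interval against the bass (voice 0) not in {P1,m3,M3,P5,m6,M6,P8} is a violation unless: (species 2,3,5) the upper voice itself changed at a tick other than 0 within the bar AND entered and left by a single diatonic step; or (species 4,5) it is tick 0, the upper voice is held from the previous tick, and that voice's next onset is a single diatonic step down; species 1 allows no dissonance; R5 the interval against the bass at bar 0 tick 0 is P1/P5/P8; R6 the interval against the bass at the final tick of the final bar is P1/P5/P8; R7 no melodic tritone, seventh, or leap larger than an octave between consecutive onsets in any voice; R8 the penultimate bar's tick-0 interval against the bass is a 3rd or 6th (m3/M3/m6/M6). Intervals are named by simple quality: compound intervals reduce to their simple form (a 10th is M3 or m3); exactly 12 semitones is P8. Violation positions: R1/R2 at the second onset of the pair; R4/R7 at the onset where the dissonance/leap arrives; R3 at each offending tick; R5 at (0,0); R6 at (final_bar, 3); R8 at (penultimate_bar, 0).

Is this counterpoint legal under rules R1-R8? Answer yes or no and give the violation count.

bar 0: v0=G3 v1=G4 v2=D5 (P5)
bar 1: v0=F3 v1=F4 v2=A4 (M3)
bar 2: v0=G3 v1=D4 v2=A4 (M2)
bar 3: v0=A3 v1=A4 v2=B4 (M2)
bar 4: v0=F3 v1=G4 v2=E4 (M7)
bar 5: v0=A3 v1=F4 v2=C5 (m3)
bar 6: v0=G3 v1=G4 v2=D5 (P5)
  R1 @ bar1.0: G3/G4 P8 -> F3/F4 P8 similar
  R4 @ bar2.0: G3/A4 M2 untreated
  R2 @ bar3.0: G3/D4 P5 -> A3/A4 P8 similar
  R4 @ bar3.0: A3/B4 M2 untreated
  R3 @ bar4.0: G4 above E4
  R4 @ bar4.0: F3/G4 M2 untreated
  R4 @ bar4.0: F3/E4 M7 untreated
  R3 @ bar4.1: G4 above E4
  R3 @ bar4.2: G4 above E4
  R3 @ bar4.3: G4 above E4
  R1 @ bar6.0: F4/C5 P5 -> G4/D5 P5 similar

No (11 violations)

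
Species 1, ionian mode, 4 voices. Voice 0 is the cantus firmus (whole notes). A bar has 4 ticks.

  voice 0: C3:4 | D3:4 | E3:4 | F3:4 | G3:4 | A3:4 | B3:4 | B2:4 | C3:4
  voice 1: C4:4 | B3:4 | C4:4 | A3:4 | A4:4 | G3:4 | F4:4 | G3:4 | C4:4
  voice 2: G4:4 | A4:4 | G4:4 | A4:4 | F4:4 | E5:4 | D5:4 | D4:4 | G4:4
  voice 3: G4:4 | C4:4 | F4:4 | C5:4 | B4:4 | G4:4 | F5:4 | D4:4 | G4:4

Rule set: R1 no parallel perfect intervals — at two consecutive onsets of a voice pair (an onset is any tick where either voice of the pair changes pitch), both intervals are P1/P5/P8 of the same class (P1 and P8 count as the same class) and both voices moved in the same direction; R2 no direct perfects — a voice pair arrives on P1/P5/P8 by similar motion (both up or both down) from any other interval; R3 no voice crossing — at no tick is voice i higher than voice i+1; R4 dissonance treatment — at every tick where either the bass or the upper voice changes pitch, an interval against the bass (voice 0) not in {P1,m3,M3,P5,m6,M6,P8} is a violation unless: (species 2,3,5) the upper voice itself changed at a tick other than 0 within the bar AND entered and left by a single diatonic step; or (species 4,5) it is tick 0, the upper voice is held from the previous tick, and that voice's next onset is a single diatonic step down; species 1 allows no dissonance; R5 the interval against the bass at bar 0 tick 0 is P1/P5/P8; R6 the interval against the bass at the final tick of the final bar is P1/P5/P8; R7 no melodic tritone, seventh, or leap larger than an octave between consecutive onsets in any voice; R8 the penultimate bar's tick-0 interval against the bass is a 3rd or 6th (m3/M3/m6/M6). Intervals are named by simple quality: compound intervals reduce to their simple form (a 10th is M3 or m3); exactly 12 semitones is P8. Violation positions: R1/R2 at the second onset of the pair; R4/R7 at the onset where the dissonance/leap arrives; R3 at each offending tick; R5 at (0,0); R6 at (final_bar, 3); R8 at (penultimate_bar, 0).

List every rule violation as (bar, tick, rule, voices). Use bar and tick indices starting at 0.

(1, 0, R1, (0, 2))
(1, 0, R3, (2, 3))
(1, 0, R4, (0, 3))
(1, 1, R3, (2, 3))
(1, 2, R3, (2, 3))
(1, 3, R3, (2, 3))
(2, 0, R3, (2, 3))
(2, 0, R4, (0, 3))
(2, 1, R3, (2, 3))
(2, 2, R3, (2, 3))
(2, 3, R3, (2, 3))
(3, 0, R2, (0, 3))
(4, 0, R3, (1, 2))
(4, 0, R4, (0, 1))
(4, 0, R4, (0, 2))
(4, 1, R3, (1, 2))
(4, 2, R3, (1, 2))
(4, 3, R3, (1, 2))
(5, 0, R2, (0, 2))
(5, 0, R2, (1, 3))
(5, 0, R3, (0, 1))
(5, 0, R3, (2, 3))
(5, 0, R4, (0, 1))
(5, 0, R4, (0, 3))
(5, 0, R7, (1,))
(5, 0, R7, (2,))
(5, 1, R3, (0, 1))
(5, 1, R3, (2, 3))
(5, 2, R3, (0, 1))
(5, 2, R3, (2, 3))
(5, 3, R3, (0, 1))
(5, 3, R3, (2, 3))
(6, 0, R1, (1, 3))
(6, 0, R4, (0, 1))
(6, 0, R4, (0, 3))
(6, 0, R7, (1,))
(6, 0, R7, (3,))
(7, 0, R2, (1, 2))
(7, 0, R2, (1, 3))
(7, 0, R2, (2, 3))
(7, 0, R7, (1,))
(7, 0, R7, (3,))
(8, 0, R1, (1, 2))
(8, 0, R1, (1, 3))
(8, 0, R1, (2, 3))
(8, 0, R2, (0, 1))
(8, 0, R2, (0, 2))
(8, 0, R2, (0, 3))

bar 0: v0=C3 v1=C4 v2=G4 v3=G4 downbeat P5
bar 1: v0=D3 v1=B3 v2=A4 v3=C4 downbeat m7
bar 2: v0=E3 v1=C4 v2=G4 v3=F4 downbeat m2
bar 3: v0=F3 v1=A3 v2=A4 v3=C5 downbeat P5
bar 4: v0=G3 v1=A4 v2=F4 v3=B4 downbeat M3
bar 5: v0=A3 v1=G3 v2=E5 v3=G4 downbeat m7
bar 6: v0=B3 v1=F4 v2=D5 v3=F5 downbeat TT
bar 7: v0=B2 v1=G3 v2=D4 v3=D4 downbeat m3
bar 8: v0=C3 v1=C4 v2=G4 v3=G4 downbeat P5
  -> R1 @ bar 1 tick 0 v(0, 2): C3/G4 P5 -> D3/A4 P5 similar
  -> R3 @ bar 1 tick 0 v(2, 3): A4 above C4
  -> R4 @ bar 1 tick 0 v(0, 3): D3/C4 m7 untreated
  -> R3 @ bar 1 tick 1 v(2, 3): A4 above C4
  -> R3 @ bar 1 tick 2 v(2, 3): A4 above C4
  -> R3 @ bar 1 tick 3 v(2, 3): A4 above C4
  -> R3 @ bar 2 tick 0 v(2, 3): G4 above F4
  -> R4 @ bar 2 tick 0 v(0, 3): E3/F4 m2 untreated
  -> R3 @ bar 2 tick 1 v(2, 3): G4 above F4
  -> R3 @ bar 2 tick 2 v(2, 3): G4 above F4
  -> R3 @ bar 2 tick 3 v(2, 3): G4 above F4
  -> R2 @ bar 3 tick 0 v(0, 3): E3/F4 m2 -> F3/C5 P5 similar
  -> R3 @ bar 4 tick 0 v(1, 2): A4 above F4
  -> R4 @ bar 4 tick 0 v(0, 1): G3/A4 M2 untreated
  -> R4 @ bar 4 tick 0 v(0, 2): G3/F4 m7 untreated
  -> R3 @ bar 4 tick 1 v(1, 2): A4 above F4
  -> R3 @ bar 4 tick 2 v(1, 2): A4 above F4
  -> R3 @ bar 4 tick 3 v(1, 2): A4 above F4
  -> R2 @ bar 5 tick 0 v(0, 2): G3/F4 m7 -> A3/E5 P5 similar
  -> R2 @ bar 5 tick 0 v(1, 3): A4/B4 M2 -> G3/G4 P8 similar
  -> R3 @ bar 5 tick 0 v(0, 1): A3 above G3
  -> R3 @ bar 5 tick 0 v(2, 3): E5 above G4
  -> R4 @ bar 5 tick 0 v(0, 1): A3/G3 M2 untreated
  -> R4 @ bar 5 tick 0 v(0, 3): A3/G4 m7 untreated
  -> R7 @ bar 5 tick 0 v(1,): A4->G3 leap 14st
  -> R7 @ bar 5 tick 0 v(2,): F4->E5 leap 11st
  -> R3 @ bar 5 tick 1 v(0, 1): A3 above G3
  -> R3 @ bar 5 tick 1 v(2, 3): E5 above G4
  -> R3 @ bar 5 tick 2 v(0, 1): A3 above G3
  -> R3 @ bar 5 tick 2 v(2, 3): E5 above G4
  -> R3 @ bar 5 tick 3 v(0, 1): A3 above G3
  -> R3 @ bar 5 tick 3 v(2, 3): E5 above G4
  -> R1 @ bar 6 tick 0 v(1, 3): G3/G4 P8 -> F4/F5 P8 similar
  -> R4 @ bar 6 tick 0 v(0, 1): B3/F4 TT untreated
  -> R4 @ bar 6 tick 0 v(0, 3): B3/F5 TT untreated
  -> R7 @ bar 6 tick 0 v(1,): G3->F4 leap 10st
  -> R7 @ bar 6 tick 0 v(3,): G4->F5 leap 10st
  -> R2 @ bar 7 tick 0 v(1, 2): F4/D5 M6 -> G3/D4 P5 similar
  -> R2 @ bar 7 tick 0 v(1, 3): F4/F5 P8 -> G3/D4 P5 similar
  -> R2 @ bar 7 tick 0 v(2, 3): D5/F5 m3 -> D4/D4 P1 similar
  -> R7 @ bar 7 tick 0 v(1,): F4->G3 leap 10st
  -> R7 @ bar 7 tick 0 v(3,): F5->D4 leap 15st
  -> R1 @ bar 8 tick 0 v(1, 2): G3/D4 P5 -> C4/G4 P5 similar
  -> R1 @ bar 8 tick 0 v(1, 3): G3/D4 P5 -> C4/G4 P5 similar
  -> R1 @ bar 8 tick 0 v(2, 3): D4/D4 P1 -> G4/G4 P1 similar
  -> R2 @ bar 8 tick 0 v(0, 1): B2/G3 m6 -> C3/C4 P8 similar
  -> R2 @ bar 8 tick 0 v(0, 2): B2/D4 m3 -> C3/G4 P5 similar
  -> R2 @ bar 8 tick 0 v(0, 3): B2/D4 m3 -> C3/G4 P5 similar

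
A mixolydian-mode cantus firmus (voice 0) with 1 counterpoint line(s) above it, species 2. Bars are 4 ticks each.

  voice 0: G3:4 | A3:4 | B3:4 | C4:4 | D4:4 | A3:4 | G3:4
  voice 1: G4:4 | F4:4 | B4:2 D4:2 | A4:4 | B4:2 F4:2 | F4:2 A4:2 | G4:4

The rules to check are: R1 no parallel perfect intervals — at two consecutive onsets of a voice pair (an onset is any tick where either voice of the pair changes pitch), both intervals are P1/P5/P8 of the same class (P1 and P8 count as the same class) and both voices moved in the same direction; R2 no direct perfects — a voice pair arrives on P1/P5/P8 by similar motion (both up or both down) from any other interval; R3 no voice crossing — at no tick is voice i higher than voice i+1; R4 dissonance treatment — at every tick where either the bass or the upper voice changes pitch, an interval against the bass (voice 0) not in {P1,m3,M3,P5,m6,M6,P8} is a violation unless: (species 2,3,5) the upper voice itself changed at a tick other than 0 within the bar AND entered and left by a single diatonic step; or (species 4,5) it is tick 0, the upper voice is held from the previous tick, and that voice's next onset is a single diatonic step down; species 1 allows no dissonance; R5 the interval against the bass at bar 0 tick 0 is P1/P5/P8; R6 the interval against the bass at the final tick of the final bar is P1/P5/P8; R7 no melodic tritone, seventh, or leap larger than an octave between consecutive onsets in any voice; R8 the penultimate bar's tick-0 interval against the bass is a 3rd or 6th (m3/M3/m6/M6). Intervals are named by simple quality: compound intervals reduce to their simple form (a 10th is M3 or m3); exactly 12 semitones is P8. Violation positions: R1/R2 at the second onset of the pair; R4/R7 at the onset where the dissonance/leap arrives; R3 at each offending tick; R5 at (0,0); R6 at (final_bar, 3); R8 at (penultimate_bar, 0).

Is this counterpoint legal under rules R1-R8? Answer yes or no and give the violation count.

bar 0: v0=G3 v1=G4 (P8)
bar 1: v0=A3 v1=F4 (m6)
bar 2: v0=B3 v1=B4 (P8)
bar 3: v0=C4 v1=A4 (M6)
bar 4: v0=D4 v1=B4 (M6)
bar 5: v0=A3 v1=F4 (m6)
bar 6: v0=G3 v1=G4 (P8)
  R2 @ bar2.0: A3/F4 m6 -> B3/B4 P8 similar
  R7 @ bar2.0: F4->B4 leap 6st
  R7 @ bar4.2: B4->F4 leap 6st
  R1 @ bar6.0: A3/A4 P8 -> G3/G4 P8 similar

No (4 violations)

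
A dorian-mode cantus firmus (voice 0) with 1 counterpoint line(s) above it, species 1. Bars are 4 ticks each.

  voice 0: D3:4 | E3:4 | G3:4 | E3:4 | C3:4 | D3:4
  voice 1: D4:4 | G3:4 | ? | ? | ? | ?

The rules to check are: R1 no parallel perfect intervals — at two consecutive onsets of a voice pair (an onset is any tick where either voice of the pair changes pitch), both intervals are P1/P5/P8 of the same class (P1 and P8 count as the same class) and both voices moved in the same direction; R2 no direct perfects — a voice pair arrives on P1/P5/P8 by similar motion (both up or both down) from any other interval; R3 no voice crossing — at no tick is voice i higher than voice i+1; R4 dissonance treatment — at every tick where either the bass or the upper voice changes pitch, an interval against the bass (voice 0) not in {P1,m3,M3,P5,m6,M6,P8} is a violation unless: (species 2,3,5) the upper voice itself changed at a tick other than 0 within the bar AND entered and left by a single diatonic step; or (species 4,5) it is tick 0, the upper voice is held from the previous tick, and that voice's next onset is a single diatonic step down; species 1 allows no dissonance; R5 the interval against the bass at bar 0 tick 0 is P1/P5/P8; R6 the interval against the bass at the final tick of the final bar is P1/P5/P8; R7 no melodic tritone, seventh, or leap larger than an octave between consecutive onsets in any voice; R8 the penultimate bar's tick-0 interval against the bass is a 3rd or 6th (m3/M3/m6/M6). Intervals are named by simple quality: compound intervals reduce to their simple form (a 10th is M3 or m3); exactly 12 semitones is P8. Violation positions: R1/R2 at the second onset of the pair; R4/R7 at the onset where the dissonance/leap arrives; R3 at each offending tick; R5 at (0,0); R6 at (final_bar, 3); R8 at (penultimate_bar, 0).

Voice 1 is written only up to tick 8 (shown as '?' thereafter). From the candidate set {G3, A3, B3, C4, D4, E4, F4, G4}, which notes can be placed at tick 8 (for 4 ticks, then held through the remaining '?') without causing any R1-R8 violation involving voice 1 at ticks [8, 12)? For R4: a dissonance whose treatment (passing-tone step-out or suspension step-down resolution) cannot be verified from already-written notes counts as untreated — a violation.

{B3, E4, G3}

G3: legal
A3: violates R4
B3: legal
C4: violates R4
D4: violates R2
E4: legal
F4: violates R4,R7
G4: violates R2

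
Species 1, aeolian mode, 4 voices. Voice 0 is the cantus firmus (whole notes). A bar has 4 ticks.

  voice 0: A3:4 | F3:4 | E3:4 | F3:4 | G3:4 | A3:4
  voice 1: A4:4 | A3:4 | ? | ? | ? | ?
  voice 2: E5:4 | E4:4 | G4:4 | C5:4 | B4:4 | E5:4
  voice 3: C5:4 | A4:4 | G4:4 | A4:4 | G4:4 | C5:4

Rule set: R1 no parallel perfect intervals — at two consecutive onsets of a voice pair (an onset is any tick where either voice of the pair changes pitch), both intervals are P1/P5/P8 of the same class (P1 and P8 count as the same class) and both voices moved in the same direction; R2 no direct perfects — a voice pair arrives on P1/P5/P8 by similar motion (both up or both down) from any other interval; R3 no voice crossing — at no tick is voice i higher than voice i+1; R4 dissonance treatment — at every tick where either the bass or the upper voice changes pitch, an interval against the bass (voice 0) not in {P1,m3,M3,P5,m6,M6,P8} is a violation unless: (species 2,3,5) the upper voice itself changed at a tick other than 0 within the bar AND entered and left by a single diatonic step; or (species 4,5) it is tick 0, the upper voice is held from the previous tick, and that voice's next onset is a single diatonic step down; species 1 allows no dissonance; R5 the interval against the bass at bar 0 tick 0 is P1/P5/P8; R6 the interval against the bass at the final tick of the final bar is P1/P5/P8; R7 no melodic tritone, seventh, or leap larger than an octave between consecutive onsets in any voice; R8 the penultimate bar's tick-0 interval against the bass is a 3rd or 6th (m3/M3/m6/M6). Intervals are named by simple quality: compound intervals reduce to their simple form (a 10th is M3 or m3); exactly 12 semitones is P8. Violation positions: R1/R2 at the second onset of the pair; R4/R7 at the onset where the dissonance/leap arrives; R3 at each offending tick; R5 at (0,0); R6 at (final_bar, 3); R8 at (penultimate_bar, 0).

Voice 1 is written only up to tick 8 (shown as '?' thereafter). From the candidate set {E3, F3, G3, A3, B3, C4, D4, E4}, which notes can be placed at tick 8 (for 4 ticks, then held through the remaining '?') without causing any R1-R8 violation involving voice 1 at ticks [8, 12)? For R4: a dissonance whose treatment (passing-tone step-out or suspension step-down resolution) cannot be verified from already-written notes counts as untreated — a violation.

{B3, E4}

E3: violates R2
F3: violates R4
G3: violates R1
A3: violates R4
B3: legal
C4: violates R1
D4: violates R4
E4: legal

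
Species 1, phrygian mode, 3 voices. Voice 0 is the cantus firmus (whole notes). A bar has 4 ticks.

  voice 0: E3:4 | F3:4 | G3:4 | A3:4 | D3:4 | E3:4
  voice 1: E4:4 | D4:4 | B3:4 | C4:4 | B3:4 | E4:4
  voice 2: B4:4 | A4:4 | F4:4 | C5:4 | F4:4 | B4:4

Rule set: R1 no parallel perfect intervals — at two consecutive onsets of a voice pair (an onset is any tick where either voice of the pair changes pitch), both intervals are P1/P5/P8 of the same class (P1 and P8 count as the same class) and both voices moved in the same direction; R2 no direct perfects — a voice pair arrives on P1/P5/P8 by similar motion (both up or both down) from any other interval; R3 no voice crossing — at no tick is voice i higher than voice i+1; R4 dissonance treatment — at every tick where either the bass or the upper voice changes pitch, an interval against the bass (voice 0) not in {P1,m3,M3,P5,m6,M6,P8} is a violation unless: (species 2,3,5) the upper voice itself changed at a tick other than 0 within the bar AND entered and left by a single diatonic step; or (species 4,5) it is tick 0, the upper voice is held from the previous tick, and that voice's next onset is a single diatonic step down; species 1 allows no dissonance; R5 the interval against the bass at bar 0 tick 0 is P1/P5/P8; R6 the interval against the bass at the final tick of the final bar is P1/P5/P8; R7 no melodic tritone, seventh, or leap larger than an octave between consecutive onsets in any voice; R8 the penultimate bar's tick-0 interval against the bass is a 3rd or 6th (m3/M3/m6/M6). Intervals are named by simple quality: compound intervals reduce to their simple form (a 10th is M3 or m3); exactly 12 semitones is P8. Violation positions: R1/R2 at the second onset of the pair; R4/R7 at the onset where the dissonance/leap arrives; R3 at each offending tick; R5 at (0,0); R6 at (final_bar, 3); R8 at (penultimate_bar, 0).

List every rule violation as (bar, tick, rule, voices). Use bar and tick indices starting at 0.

bar 0: v0=E3 v1=E4 v2=B4 downbeat P5
bar 1: v0=F3 v1=D4 v2=A4 downbeat M3
bar 2: v0=G3 v1=B3 v2=F4 downbeat m7
bar 3: v0=A3 v1=C4 v2=C5 downbeat m3
bar 4: v0=D3 v1=B3 v2=F4 downbeat m3
bar 5: v0=E3 v1=E4 v2=B4 downbeat P5
  -> R1 @ bar 1 tick 0 v(1, 2): E4/B4 P5 -> D4/A4 P5 similar
  -> R4 @ bar 2 tick 0 v(0, 2): G3/F4 m7 untreated
  -> R2 @ bar 3 tick 0 v(1, 2): B3/F4 TT -> C4/C5 P8 similar
  -> R2 @ bar 5 tick 0 v(0, 1): D3/B3 M6 -> E3/E4 P8 similar
  -> R2 @ bar 5 tick 0 v(0, 2): D3/F4 m3 -> E3/B4 P5 similar
  -> R2 @ bar 5 tick 0 v(1, 2): B3/F4 TT -> E4/B4 P5 similar
  -> R7 @ bar 5 tick 0 v(2,): F4->B4 leap 6st

(1, 0, R1, (1, 2))
(2, 0, R4, (0, 2))
(3, 0, R2, (1, 2))
(5, 0, R2, (0, 1))
(5, 0, R2, (0, 2))
(5, 0, R2, (1, 2))
(5, 0, R7, (2,))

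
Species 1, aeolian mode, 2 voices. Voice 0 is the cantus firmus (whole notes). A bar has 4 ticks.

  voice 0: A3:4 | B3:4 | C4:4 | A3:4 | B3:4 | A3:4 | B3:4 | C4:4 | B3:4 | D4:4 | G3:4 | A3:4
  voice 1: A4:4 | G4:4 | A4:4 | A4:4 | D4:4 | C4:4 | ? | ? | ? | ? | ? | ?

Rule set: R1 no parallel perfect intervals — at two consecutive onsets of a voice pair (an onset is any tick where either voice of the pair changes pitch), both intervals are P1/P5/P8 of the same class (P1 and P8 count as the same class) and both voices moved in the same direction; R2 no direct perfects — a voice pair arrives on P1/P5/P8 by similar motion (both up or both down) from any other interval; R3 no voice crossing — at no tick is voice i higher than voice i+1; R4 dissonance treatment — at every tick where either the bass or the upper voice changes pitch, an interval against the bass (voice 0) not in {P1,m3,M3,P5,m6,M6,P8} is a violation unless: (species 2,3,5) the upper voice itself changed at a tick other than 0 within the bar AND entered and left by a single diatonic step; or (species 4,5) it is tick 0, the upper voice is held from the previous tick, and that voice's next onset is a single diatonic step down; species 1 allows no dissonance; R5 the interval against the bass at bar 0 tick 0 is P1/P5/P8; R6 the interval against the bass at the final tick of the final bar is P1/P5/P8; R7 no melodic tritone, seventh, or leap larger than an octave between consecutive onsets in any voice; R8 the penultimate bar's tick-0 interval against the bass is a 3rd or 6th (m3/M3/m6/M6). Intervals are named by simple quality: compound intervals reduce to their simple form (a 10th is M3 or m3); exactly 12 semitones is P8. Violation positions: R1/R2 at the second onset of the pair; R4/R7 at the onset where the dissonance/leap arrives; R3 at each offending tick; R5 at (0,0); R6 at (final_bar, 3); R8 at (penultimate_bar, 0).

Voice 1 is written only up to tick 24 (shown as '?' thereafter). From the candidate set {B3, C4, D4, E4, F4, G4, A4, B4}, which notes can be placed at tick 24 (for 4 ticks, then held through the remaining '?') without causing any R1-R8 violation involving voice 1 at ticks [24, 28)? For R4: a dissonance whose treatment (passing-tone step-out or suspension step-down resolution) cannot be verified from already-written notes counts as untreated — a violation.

{B3, D4, G4}

B3: legal
C4: violates R4
D4: legal
E4: violates R4
F4: violates R4
G4: legal
A4: violates R4
B4: violates R2,R7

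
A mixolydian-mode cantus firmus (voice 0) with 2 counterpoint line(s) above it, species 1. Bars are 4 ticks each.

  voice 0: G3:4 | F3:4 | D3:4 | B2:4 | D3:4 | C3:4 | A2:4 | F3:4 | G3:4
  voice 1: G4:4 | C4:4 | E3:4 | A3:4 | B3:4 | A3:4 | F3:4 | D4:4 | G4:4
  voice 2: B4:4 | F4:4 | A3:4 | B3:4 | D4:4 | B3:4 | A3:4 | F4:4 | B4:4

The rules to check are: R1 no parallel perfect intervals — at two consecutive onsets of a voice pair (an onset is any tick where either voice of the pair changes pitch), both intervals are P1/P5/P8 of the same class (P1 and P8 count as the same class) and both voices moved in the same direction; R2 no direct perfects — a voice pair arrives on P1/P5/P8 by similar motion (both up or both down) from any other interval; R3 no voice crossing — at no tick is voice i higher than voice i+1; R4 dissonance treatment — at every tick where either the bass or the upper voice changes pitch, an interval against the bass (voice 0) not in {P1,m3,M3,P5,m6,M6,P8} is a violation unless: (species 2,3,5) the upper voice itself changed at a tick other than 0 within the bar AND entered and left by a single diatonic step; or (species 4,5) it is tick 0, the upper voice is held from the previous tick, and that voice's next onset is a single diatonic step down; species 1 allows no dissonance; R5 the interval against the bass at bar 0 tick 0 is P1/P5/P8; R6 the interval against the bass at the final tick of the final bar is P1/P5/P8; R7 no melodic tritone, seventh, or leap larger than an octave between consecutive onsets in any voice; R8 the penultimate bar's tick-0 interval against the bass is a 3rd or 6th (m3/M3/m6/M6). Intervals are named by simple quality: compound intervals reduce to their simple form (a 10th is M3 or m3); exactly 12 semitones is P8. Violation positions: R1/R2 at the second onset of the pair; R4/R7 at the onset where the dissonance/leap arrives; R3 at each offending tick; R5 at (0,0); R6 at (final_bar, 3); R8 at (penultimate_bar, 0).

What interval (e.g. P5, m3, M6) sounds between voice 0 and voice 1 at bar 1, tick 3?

voice 0=F3 voice 1=C4 -> P5

P5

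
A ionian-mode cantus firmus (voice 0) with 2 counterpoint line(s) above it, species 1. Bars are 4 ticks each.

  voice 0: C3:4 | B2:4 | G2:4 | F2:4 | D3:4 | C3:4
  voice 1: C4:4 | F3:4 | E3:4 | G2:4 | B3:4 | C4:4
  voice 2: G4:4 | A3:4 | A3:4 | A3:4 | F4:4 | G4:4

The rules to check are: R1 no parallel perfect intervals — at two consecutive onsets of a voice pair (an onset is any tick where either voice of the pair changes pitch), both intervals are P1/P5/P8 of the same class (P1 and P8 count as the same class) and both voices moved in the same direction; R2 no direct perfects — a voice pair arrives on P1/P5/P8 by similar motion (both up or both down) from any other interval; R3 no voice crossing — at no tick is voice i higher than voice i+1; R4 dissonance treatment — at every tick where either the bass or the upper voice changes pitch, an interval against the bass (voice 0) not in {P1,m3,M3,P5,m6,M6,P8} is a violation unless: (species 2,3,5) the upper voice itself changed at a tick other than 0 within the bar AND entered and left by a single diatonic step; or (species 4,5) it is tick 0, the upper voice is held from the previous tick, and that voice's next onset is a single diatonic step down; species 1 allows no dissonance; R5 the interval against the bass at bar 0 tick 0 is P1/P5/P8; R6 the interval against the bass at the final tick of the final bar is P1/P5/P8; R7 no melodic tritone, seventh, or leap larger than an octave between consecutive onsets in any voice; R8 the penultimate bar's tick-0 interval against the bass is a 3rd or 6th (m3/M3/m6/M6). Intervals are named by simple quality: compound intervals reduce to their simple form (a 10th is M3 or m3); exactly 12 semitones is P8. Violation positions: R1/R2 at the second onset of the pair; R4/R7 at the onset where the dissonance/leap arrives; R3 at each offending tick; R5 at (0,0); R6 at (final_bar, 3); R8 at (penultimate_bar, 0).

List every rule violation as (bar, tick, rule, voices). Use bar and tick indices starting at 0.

(1, 0, R4, (0, 1))
(1, 0, R4, (0, 2))
(1, 0, R7, (2,))
(2, 0, R4, (0, 2))
(3, 0, R4, (0, 1))
(4, 0, R7, (1,))
(5, 0, R2, (1, 2))

bar 0: v0=C3 v1=C4 v2=G4 downbeat P5
bar 1: v0=B2 v1=F3 v2=A3 downbeat m7
bar 2: v0=G2 v1=E3 v2=A3 downbeat M2
bar 3: v0=F2 v1=G2 v2=A3 downbeat M3
bar 4: v0=D3 v1=B3 v2=F4 downbeat m3
bar 5: v0=C3 v1=C4 v2=G4 downbeat P5
  -> R4 @ bar 1 tick 0 v(0, 1): B2/F3 TT untreated
  -> R4 @ bar 1 tick 0 v(0, 2): B2/A3 m7 untreated
  -> R7 @ bar 1 tick 0 v(2,): G4->A3 leap 10st
  -> R4 @ bar 2 tick 0 v(0, 2): G2/A3 M2 untreated
  -> R4 @ bar 3 tick 0 v(0, 1): F2/G2 M2 untreated
  -> R7 @ bar 4 tick 0 v(1,): G2->B3 leap 16st
  -> R2 @ bar 5 tick 0 v(1, 2): B3/F4 TT -> C4/G4 P5 similar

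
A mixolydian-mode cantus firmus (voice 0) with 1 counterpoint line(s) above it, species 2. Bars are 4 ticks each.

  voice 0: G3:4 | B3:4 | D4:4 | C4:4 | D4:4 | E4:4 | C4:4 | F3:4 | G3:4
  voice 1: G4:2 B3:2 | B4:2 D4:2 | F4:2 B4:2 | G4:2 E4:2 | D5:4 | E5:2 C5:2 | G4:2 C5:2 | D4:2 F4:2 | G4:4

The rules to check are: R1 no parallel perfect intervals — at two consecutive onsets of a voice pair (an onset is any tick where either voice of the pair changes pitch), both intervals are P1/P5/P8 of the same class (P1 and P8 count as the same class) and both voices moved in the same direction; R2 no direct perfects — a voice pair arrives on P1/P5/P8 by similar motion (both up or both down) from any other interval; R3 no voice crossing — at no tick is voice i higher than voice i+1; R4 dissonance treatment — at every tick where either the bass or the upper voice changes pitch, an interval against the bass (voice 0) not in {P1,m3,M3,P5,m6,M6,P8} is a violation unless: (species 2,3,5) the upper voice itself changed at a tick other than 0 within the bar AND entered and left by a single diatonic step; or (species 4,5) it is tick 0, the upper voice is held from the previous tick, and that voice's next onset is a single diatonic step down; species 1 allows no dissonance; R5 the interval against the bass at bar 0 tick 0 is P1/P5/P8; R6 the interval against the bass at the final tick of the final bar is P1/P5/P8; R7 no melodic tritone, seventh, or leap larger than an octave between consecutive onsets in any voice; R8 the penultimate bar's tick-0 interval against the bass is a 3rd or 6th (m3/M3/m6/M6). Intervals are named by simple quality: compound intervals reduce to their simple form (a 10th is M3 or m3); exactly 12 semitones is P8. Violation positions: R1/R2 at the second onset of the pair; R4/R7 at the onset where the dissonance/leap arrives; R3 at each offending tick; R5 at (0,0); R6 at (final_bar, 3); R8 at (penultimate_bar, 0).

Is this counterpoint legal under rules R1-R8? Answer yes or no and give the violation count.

No (9 violations)

bar 0: v0=G3 v1=G4 (P8)
bar 1: v0=B3 v1=B4 (P8)
bar 2: v0=D4 v1=F4 (m3)
bar 3: v0=C4 v1=G4 (P5)
bar 4: v0=D4 v1=D5 (P8)
bar 5: v0=E4 v1=E5 (P8)
bar 6: v0=C4 v1=G4 (P5)
bar 7: v0=F3 v1=D4 (M6)
bar 8: v0=G3 v1=G4 (P8)
  R2 @ bar1.0: G3/B3 M3 -> B3/B4 P8 similar
  R7 @ bar2.2: F4->B4 leap 6st
  R2 @ bar3.0: D4/B4 M6 -> C4/G4 P5 similar
  R2 @ bar4.0: C4/E4 M3 -> D4/D5 P8 similar
  R7 @ bar4.0: E4->D5 leap 10st
  R1 @ bar5.0: D4/D5 P8 -> E4/E5 P8 similar
  R2 @ bar6.0: E4/C5 m6 -> C4/G4 P5 similar
  R7 @ bar7.0: C5->D4 leap 10st
  R1 @ bar8.0: F3/F4 P8 -> G3/G4 P8 similar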